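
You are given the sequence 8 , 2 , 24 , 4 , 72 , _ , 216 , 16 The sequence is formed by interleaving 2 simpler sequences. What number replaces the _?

The terms cycle through 2 interleaved subsequences.
Track A is 8, 24, 72, 216, which is a geometric progression (common ratio 3).
Track B is 2, 4, ?, 16, which is powers 2^1, 2^2, 2^3, ….
So the missing entry in track B is 8.

8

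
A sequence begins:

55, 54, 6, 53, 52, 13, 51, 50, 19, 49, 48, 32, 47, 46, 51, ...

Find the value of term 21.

Reading positions in blocks of 3 reveals the pattern AAB — 2 tracks woven together.
Track A: 55, 54, 53, 52, 51, 50, 49, 48, 47, 46. Arithmetic, step −1.
Track B: 6, 13, 19, 32, 51. A Fibonacci-like recurrence a_n = a_{n-1} + a_{n-2}.
Position 21 → track B, term 7 = 134.

134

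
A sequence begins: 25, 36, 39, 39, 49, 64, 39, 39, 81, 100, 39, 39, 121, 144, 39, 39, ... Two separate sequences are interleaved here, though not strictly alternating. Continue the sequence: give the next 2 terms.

169, 196

Positions follow the repeating pattern AABB; grouping by letter gives 2 tracks.
Subsequence A is 25, 36, 49, 64, 81, 100, 121, 144, which is consecutive squares n² from n = 5.
Subsequence B is 39, 39, 39, 39, 39, 39, 39, 39, which is always 39.
Position 17 falls in subsequence A as its term 9, giving 169.
Position 18 → subsequence A, term 10 = 196.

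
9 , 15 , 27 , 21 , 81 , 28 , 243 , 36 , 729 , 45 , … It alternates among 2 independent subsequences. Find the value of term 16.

Positions 1, 3, 5, … form one subsequence and positions 2, 4, 6, … form another.
Track A: 9, 27, 81, 243, 729. Powers of 3.
Track B: 15, 21, 28, 36, 45. Triangular numbers n(n+1)/2 for n = 5, 6, ….
Term 16 comes from track B (its 8th entry): 78.

78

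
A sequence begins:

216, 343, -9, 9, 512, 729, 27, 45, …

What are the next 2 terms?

1000, 1331

Reading positions in blocks of 4 reveals the pattern AABB — 2 tracks woven together.
Track A = 216, 343, 512, 729: perfect cubes starting at 6³.
Track B = -9, 9, 27, 45: linear: a_n = -27 + 18·n.
The 9th slot belongs to track A; its 5th term is 1000.
Term 10 comes from track A (its 6th entry): 1331.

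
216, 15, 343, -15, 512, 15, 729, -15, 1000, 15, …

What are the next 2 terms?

Odd-indexed and even-indexed terms follow separate rules.
Track A = 216, 343, 512, 729, 1000: perfect cubes starting at 6³.
Track B = 15, -15, 15, -15, 15: alternating ±15.
Term 11 comes from track A (its 6th entry): 1331.
The 12th slot belongs to track B; its 6th term is -15.

1331, -15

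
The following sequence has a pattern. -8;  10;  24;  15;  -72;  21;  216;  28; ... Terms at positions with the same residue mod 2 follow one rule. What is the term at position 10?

36

Taking every 2nd term gives 2 separate tracks.
Subsequence A: -8, 24, -72, 216 (geometric with ratio -3).
Subsequence B: 10, 15, 21, 28 (the triangular numbers T_4, T_5, …).
The 10th slot belongs to subsequence B; its 5th term is 36.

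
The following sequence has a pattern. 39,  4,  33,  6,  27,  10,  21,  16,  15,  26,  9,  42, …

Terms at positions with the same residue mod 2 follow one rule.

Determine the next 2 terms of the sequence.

3, 68

Split by position mod 2 into 2 tracks.
Track A = 39, 33, 27, 21, 15, 9: subtracting 6 each time.
Track B = 4, 6, 10, 16, 26, 42: each term equals the sum of the previous two.
The 13th slot belongs to track A; its 7th term is 3.
Position 14 → track B, term 7 = 68.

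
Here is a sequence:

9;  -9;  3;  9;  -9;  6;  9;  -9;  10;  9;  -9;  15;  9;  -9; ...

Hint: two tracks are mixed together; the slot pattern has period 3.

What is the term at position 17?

Positions follow the repeating pattern AAB; grouping by letter gives 2 tracks.
Subsequence A: 9, -9, 9, -9, 9, -9, 9, -9, 9, -9 (oscillating between 9 and -9).
Subsequence B: 3, 6, 10, 15 (triangular numbers starting at T_2).
Position 17 falls in subsequence A as its term 12, giving -9.

-9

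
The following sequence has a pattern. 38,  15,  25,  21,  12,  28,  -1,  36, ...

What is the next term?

-14

Positions 1, 3, 5, … form one subsequence and positions 2, 4, 6, … form another.
Track A: 38, 25, 12, -1. Subtracting 13 each time.
Track B: 15, 21, 28, 36. The triangular numbers T_5, T_6, ….
Position 9 falls in track A as its term 5, giving -14.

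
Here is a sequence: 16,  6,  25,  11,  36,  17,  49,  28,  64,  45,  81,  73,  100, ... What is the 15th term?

Positions 1, 3, 5, … form one subsequence and positions 2, 4, 6, … form another.
Track A: 16, 25, 36, 49, 64, 81, 100. The squares 4², 5², 6², ….
Track B: 6, 11, 17, 28, 45, 73. Fibonacci-style (each term is the sum of the two before it).
The 15th slot belongs to track A; its 8th term is 121.

121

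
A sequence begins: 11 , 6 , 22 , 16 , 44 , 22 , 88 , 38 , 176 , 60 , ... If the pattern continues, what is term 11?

352

Positions 1, 3, 5, … form one subsequence and positions 2, 4, 6, … form another.
Track A: 11, 22, 44, 88, 176. Multiplying by 2 each time.
Track B: 6, 16, 22, 38, 60. A Fibonacci-like recurrence a_n = a_{n-1} + a_{n-2}.
The 11th slot belongs to track A; its 6th term is 352.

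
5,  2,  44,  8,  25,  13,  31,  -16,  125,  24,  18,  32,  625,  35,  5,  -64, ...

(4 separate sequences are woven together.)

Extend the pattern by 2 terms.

Read the sequence 4 terms at a time; column i is its own pattern.
Track A is 5, 25, 125, 625, which is powers of 5.
Track B is 2, 13, 24, 35, which is adding 11 each time.
Track C is 44, 31, 18, 5, which is subtracting 13 each time.
Track D is 8, -16, 32, -64, which is a geometric progression (common ratio -2).
Position 17 → track A, term 5 = 3125.
Position 18 → track B, term 5 = 46.

3125, 46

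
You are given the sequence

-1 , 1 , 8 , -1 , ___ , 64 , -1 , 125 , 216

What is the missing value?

Reading positions in blocks of 3 reveals the pattern ABB — 2 tracks woven together.
Subsequence A is -1, -1, -1, which is the constant sequence -1.
Subsequence B is 1, 8, ?, 64, 125, 216, which is consecutive cubes n³ from n = 1.
The gap is subsequence B's term 3; the rule gives 27.

27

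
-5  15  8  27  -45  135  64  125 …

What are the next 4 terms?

-405, 1215, 216, 343

The slot pattern repeats as AABB (period 4), so there are 2 interleaved tracks.
Subsequence A: -5, 15, -45, 135 — multiplying by -3 each time.
Subsequence B: 8, 27, 64, 125 — perfect cubes starting at 2³.
Position 9 → subsequence A, term 5 = -405.
Term 10 comes from subsequence A (its 6th entry): 1215.
Term 11 comes from subsequence B (its 5th entry): 216.
Position 12 falls in subsequence B as its term 6, giving 343.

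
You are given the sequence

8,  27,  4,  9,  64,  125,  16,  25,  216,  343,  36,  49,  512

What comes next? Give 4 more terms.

Reading positions in blocks of 4 reveals the pattern AABB — 2 tracks woven together.
Stream A: 8, 27, 64, 125, 216, 343, 512 (perfect cubes starting at 2³).
Stream B: 4, 9, 16, 25, 36, 49 (the squares 2², 3², 4², …).
Term 14 comes from stream A (its 8th entry): 729.
Position 15 → stream B, term 7 = 64.
The 16th slot belongs to stream B; its 8th term is 81.
Term 17 comes from stream A (its 9th entry): 1000.

729, 64, 81, 1000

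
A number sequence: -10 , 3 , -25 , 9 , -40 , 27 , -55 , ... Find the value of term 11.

Positions 1, 3, 5, … form one subsequence and positions 2, 4, 6, … form another.
Subsequence A: -10, -25, -40, -55 (subtracting 15 each time).
Subsequence B: 3, 9, 27 (geometric, ×3 each step).
Term 11 comes from subsequence A (its 6th entry): -85.

-85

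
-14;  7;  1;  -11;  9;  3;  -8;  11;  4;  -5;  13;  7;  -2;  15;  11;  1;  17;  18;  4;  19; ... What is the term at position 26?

Split by position mod 3: positions 1, 4, 7, … form one track, and each other residue class forms its own.
Subsequence A: -14, -11, -8, -5, -2, 1, 4 — linear: a_n = -17 + 3·n.
Subsequence B: 7, 9, 11, 13, 15, 17, 19 — arithmetic with common difference +2.
Subsequence C: 1, 3, 4, 7, 11, 18 — each term equals the sum of the previous two.
The 26th slot belongs to subsequence B; its 9th term is 23.

23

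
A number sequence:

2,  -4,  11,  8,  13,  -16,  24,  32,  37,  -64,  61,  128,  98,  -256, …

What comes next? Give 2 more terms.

159, 512

The terms cycle through 2 interleaved subsequences.
Track A = 2, 11, 13, 24, 37, 61, 98: Fibonacci-style (each term is the sum of the two before it).
Track B = -4, 8, -16, 32, -64, 128, -256: multiplying by -2 each time.
Position 15 falls in track A as its term 8, giving 159.
Term 16 comes from track B (its 8th entry): 512.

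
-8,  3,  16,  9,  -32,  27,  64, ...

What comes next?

Odd-indexed and even-indexed terms follow separate rules.
Track A: -8, 16, -32, 64. Geometric, ×-2 each step.
Track B: 3, 9, 27. Successive powers of 3.
The 8th slot belongs to track B; its 4th term is 81.

81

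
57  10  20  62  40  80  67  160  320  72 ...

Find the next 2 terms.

Reading positions in blocks of 3 reveals the pattern ABB — 2 tracks woven together.
Subsequence A = 57, 62, 67, 72: adding 5 each time.
Subsequence B = 10, 20, 40, 80, 160, 320: multiplying by 2 each time.
Position 11 falls in subsequence B as its term 7, giving 640.
Position 12 falls in subsequence B as its term 8, giving 1280.

640, 1280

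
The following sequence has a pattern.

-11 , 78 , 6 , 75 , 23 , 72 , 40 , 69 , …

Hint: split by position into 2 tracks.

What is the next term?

57

Odd-indexed and even-indexed terms follow separate rules.
Subsequence A: -11, 6, 23, 40 — linear: a_n = -28 + 17·n.
Subsequence B: 78, 75, 72, 69 — arithmetic, step −3.
Position 9 falls in subsequence A as its term 5, giving 57.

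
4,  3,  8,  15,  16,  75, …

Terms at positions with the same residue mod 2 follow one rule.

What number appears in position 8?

Positions 1, 3, 5, … form one subsequence and positions 2, 4, 6, … form another.
Track A: 4, 8, 16 (powers 2^2, 2^3, 2^4, …).
Track B: 3, 15, 75 (geometric, ×5 each step).
Position 8 falls in track B as its term 4, giving 375.

375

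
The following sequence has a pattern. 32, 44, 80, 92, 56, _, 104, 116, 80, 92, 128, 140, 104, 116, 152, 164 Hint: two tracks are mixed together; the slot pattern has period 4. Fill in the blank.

68

Positions follow the repeating pattern AABB; grouping by letter gives 2 tracks.
Stream A: 32, 44, 56, ?, 80, 92, 104, 116 (arithmetic, step +12).
Stream B: 80, 92, 104, 116, 128, 140, 152, 164 (linear: a_n = 68 + 12·n).
Stream A's pattern makes the blank 68.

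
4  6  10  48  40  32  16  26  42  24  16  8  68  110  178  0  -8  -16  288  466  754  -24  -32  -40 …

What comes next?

The slot pattern repeats as AAABBB (period 6), so there are 2 interleaved tracks.
Subsequence A: 4, 6, 10, 16, 26, 42, 68, 110, 178, 288, 466, 754. Fibonacci-style (each term is the sum of the two before it).
Subsequence B: 48, 40, 32, 24, 16, 8, 0, -8, -16, -24, -32, -40. Arithmetic with common difference −8.
The 25th slot belongs to subsequence A; its 13th term is 1220.

1220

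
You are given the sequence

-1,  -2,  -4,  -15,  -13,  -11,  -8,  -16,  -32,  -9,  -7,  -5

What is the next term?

Reading positions in blocks of 6 reveals the pattern AAABBB — 2 tracks woven together.
Stream A is -1, -2, -4, -8, -16, -32, which is geometric, ×2 each step.
Stream B is -15, -13, -11, -9, -7, -5, which is linear: a_n = -17 + 2·n.
Position 13 falls in stream A as its term 7, giving -64.

-64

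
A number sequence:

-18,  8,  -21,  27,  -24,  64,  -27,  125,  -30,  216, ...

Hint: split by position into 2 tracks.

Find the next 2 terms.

Taking every 2nd term gives 2 separate tracks.
Subsequence A is -18, -21, -24, -27, -30, which is subtracting 3 each time.
Subsequence B is 8, 27, 64, 125, 216, which is perfect cubes starting at 2³.
The 11th slot belongs to subsequence A; its 6th term is -33.
The 12th slot belongs to subsequence B; its 6th term is 343.

-33, 343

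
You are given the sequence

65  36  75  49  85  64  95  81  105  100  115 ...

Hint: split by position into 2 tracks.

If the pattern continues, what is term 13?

125

Odd-indexed and even-indexed terms follow separate rules.
Subsequence A is 65, 75, 85, 95, 105, 115, which is arithmetic with common difference +10.
Subsequence B is 36, 49, 64, 81, 100, which is the squares 6², 7², 8², ….
The 13th slot belongs to subsequence A; its 7th term is 125.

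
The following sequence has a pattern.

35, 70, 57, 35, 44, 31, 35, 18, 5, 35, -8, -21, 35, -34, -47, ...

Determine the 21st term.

-99

The slot pattern repeats as ABB (period 3), so there are 2 interleaved tracks.
Stream A: 35, 35, 35, 35, 35. The constant sequence 35.
Stream B: 70, 57, 44, 31, 18, 5, -8, -21, -34, -47. Subtracting 13 each time.
Position 21 → stream B, term 14 = -99.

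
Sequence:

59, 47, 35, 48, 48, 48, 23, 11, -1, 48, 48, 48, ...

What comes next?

-13

Reading positions in blocks of 6 reveals the pattern AAABBB — 2 tracks woven together.
Subsequence A: 59, 47, 35, 23, 11, -1 — arithmetic, step −12.
Subsequence B: 48, 48, 48, 48, 48, 48 — always 48.
Position 13 → subsequence A, term 7 = -13.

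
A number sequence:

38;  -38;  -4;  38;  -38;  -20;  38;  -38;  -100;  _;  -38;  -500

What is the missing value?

38

Positions follow the repeating pattern AAB; grouping by letter gives 2 tracks.
Subsequence A: 38, -38, 38, -38, 38, -38, ?, -38 (alternating ±38).
Subsequence B: -4, -20, -100, -500 (geometric, ×5 each step).
So the missing entry in subsequence A is 38.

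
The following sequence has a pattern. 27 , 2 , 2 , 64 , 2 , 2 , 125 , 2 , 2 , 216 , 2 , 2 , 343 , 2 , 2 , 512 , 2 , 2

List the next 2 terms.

Reading positions in blocks of 3 reveals the pattern ABB — 2 tracks woven together.
Track A = 27, 64, 125, 216, 343, 512: consecutive cubes n³ from n = 3.
Track B = 2, 2, 2, 2, 2, 2, 2, 2, 2, 2, 2, 2: constant 2.
Term 19 comes from track A (its 7th entry): 729.
Position 20 falls in track B as its term 13, giving 2.

729, 2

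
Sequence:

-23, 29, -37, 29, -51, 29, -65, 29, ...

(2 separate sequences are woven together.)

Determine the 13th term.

Odd-indexed and even-indexed terms follow separate rules.
Stream A = -23, -37, -51, -65: arithmetic, step −14.
Stream B = 29, 29, 29, 29: constant 29.
Position 13 → stream A, term 7 = -107.

-107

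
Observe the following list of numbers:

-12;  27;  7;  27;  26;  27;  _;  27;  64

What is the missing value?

45

Positions 1, 3, 5, … form one subsequence and positions 2, 4, 6, … form another.
Subsequence A: -12, 7, 26, ?, 64 (linear: a_n = -31 + 19·n).
Subsequence B: 27, 27, 27, 27 (constant 27).
So the missing entry in subsequence A is 45.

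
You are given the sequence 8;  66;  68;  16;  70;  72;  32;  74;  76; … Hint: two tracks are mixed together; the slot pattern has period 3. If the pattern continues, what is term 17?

86

Reading positions in blocks of 3 reveals the pattern ABB — 2 tracks woven together.
Stream A: 8, 16, 32 (powers 2^3, 2^4, 2^5, …).
Stream B: 66, 68, 70, 72, 74, 76 (arithmetic with common difference +2).
The 17th slot belongs to stream B; its 11th term is 86.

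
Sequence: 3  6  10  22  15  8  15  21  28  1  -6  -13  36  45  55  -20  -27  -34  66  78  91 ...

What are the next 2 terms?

Reading positions in blocks of 6 reveals the pattern AAABBB — 2 tracks woven together.
Track A: 3, 6, 10, 15, 21, 28, 36, 45, 55, 66, 78, 91 (the triangular numbers T_2, T_3, …).
Track B: 22, 15, 8, 1, -6, -13, -20, -27, -34 (linear: a_n = 29 − 7·n).
Term 22 comes from track B (its 10th entry): -41.
Position 23 falls in track B as its term 11, giving -48.

-41, -48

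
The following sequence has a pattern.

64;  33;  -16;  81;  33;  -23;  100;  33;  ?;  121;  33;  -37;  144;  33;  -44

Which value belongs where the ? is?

The terms cycle through 3 interleaved subsequences.
Subsequence A = 64, 81, 100, 121, 144: perfect squares starting at 8².
Subsequence B = 33, 33, 33, 33, 33: constant 33.
Subsequence C = -16, -23, ?, -37, -44: linear: a_n = -9 − 7·n.
Subsequence C's pattern makes the blank -30.

-30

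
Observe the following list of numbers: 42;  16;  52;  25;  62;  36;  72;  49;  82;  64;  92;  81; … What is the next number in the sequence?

102

Taking every 2nd term gives 2 separate tracks.
Track A: 42, 52, 62, 72, 82, 92. Linear: a_n = 32 + 10·n.
Track B: 16, 25, 36, 49, 64, 81. Consecutive squares n² from n = 4.
The 13th slot belongs to track A; its 7th term is 102.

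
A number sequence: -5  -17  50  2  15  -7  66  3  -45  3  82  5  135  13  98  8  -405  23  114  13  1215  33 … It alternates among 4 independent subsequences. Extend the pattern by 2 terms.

130, 21

Split by position mod 4: positions 1, 5, 9, … form one track, and each other residue class forms its own.
Subsequence A is -5, 15, -45, 135, -405, 1215, which is geometric, ×-3 each step.
Subsequence B is -17, -7, 3, 13, 23, 33, which is arithmetic, step +10.
Subsequence C is 50, 66, 82, 98, 114, which is adding 16 each time.
Subsequence D is 2, 3, 5, 8, 13, which is each term equals the sum of the previous two.
Position 23 → subsequence C, term 6 = 130.
Term 24 comes from subsequence D (its 6th entry): 21.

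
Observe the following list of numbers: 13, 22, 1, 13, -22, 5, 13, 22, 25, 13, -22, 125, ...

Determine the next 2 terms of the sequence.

13, 22

Read the sequence 3 terms at a time; column i is its own pattern.
Stream A: 13, 13, 13, 13. Constant 13.
Stream B: 22, -22, 22, -22. Oscillating between 22 and -22.
Stream C: 1, 5, 25, 125. Powers of 5.
Term 13 comes from stream A (its 5th entry): 13.
The 14th slot belongs to stream B; its 5th term is 22.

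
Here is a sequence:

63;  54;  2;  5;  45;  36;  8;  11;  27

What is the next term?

18

Reading positions in blocks of 4 reveals the pattern AABB — 2 tracks woven together.
Subsequence A: 63, 54, 45, 36, 27. Subtracting 9 each time.
Subsequence B: 2, 5, 8, 11. Arithmetic with common difference +3.
Position 10 → subsequence A, term 6 = 18.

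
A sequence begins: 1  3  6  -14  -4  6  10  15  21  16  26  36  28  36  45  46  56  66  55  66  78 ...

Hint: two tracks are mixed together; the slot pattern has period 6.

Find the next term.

Reading positions in blocks of 6 reveals the pattern AAABBB — 2 tracks woven together.
Stream A: 1, 3, 6, 10, 15, 21, 28, 36, 45, 55, 66, 78 (the triangular numbers T_1, T_2, …).
Stream B: -14, -4, 6, 16, 26, 36, 46, 56, 66 (arithmetic with common difference +10).
The 22nd slot belongs to stream B; its 10th term is 76.

76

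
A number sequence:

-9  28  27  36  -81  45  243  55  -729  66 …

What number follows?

Split by position mod 2 into 2 tracks.
Track A: -9, 27, -81, 243, -729 (a geometric progression (common ratio -3)).
Track B: 28, 36, 45, 55, 66 (triangular numbers starting at T_7).
Position 11 falls in track A as its term 6, giving 2187.

2187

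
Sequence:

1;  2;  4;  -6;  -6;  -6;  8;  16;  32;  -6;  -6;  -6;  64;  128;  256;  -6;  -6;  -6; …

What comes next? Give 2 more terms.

512, 1024

The slot pattern repeats as AAABBB (period 6), so there are 2 interleaved tracks.
Track A = 1, 2, 4, 8, 16, 32, 64, 128, 256: powers 2^0, 2^1, 2^2, ….
Track B = -6, -6, -6, -6, -6, -6, -6, -6, -6: the constant sequence -6.
Position 19 falls in track A as its term 10, giving 512.
Position 20 falls in track A as its term 11, giving 1024.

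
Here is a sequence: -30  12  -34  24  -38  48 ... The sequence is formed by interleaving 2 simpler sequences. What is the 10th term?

Taking every 2nd term gives 2 separate tracks.
Track A is -30, -34, -38, which is subtracting 4 each time.
Track B is 12, 24, 48, which is geometric, ×2 each step.
Term 10 comes from track B (its 5th entry): 192.

192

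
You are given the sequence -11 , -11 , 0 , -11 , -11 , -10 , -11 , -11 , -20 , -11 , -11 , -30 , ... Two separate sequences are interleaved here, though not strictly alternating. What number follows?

-11

Reading positions in blocks of 3 reveals the pattern AAB — 2 tracks woven together.
Track A is -11, -11, -11, -11, -11, -11, -11, -11, which is the constant sequence -11.
Track B is 0, -10, -20, -30, which is arithmetic, step −10.
Term 13 comes from track A (its 9th entry): -11.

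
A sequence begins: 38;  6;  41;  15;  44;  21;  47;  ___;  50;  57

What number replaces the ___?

36

Odd-indexed and even-indexed terms follow separate rules.
Track A: 38, 41, 44, 47, 50 (linear: a_n = 35 + 3·n).
Track B: 6, 15, 21, ?, 57 (a Fibonacci-like recurrence a_n = a_{n-1} + a_{n-2}).
So the missing entry in track B is 36.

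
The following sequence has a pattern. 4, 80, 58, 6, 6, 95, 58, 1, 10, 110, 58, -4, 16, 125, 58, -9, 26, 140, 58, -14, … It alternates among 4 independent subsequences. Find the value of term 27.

Taking every 4th term gives 4 separate tracks.
Subsequence A = 4, 6, 10, 16, 26: Fibonacci-style (each term is the sum of the two before it).
Subsequence B = 80, 95, 110, 125, 140: arithmetic, step +15.
Subsequence C = 58, 58, 58, 58, 58: the constant sequence 58.
Subsequence D = 6, 1, -4, -9, -14: arithmetic with common difference −5.
The 27th slot belongs to subsequence C; its 7th term is 58.

58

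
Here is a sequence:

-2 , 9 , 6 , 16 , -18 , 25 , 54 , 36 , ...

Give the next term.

-162

Positions 1, 3, 5, … form one subsequence and positions 2, 4, 6, … form another.
Stream A is -2, 6, -18, 54, which is a geometric progression (common ratio -3).
Stream B is 9, 16, 25, 36, which is the squares 3², 4², 5², ….
The 9th slot belongs to stream A; its 5th term is -162.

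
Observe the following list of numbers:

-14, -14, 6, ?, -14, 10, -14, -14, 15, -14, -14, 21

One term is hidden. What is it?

-14

The slot pattern repeats as AAB (period 3), so there are 2 interleaved tracks.
Track A is -14, -14, ?, -14, -14, -14, -14, -14, which is the constant sequence -14.
Track B is 6, 10, 15, 21, which is the triangular numbers T_3, T_4, ….
Track A's pattern makes the blank -14.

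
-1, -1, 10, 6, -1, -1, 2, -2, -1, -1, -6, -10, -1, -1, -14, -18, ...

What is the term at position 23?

The slot pattern repeats as AABB (period 4), so there are 2 interleaved tracks.
Track A is -1, -1, -1, -1, -1, -1, -1, -1, which is constant -1.
Track B is 10, 6, 2, -2, -6, -10, -14, -18, which is subtracting 4 each time.
Position 23 falls in track B as its term 11, giving -30.

-30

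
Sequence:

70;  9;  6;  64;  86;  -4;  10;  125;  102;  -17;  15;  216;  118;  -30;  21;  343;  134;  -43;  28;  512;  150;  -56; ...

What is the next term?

Split by position mod 4 into 4 tracks.
Stream A: 70, 86, 102, 118, 134, 150. Adding 16 each time.
Stream B: 9, -4, -17, -30, -43, -56. Subtracting 13 each time.
Stream C: 6, 10, 15, 21, 28. Triangular numbers n(n+1)/2 for n = 3, 4, ….
Stream D: 64, 125, 216, 343, 512. Perfect cubes starting at 4³.
The 23rd slot belongs to stream C; its 6th term is 36.

36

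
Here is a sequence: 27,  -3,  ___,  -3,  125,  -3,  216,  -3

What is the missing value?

Split by position mod 2 into 2 tracks.
Stream A = 27, ?, 125, 216: consecutive cubes n³ from n = 3.
Stream B = -3, -3, -3, -3: constant -3.
So the missing entry in stream A is 64.

64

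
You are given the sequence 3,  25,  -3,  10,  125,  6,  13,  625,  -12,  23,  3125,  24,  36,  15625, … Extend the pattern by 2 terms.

The terms cycle through 3 interleaved subsequences.
Subsequence A: 3, 10, 13, 23, 36 (each term equals the sum of the previous two).
Subsequence B: 25, 125, 625, 3125, 15625 (successive powers of 5).
Subsequence C: -3, 6, -12, 24 (geometric with ratio -2).
The 15th slot belongs to subsequence C; its 5th term is -48.
Position 16 → subsequence A, term 6 = 59.

-48, 59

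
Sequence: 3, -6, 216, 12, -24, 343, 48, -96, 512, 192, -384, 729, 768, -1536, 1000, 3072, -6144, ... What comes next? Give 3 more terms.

Positions follow the repeating pattern AAB; grouping by letter gives 2 tracks.
Subsequence A is 3, -6, 12, -24, 48, -96, 192, -384, 768, -1536, 3072, -6144, which is geometric with ratio -2.
Subsequence B is 216, 343, 512, 729, 1000, which is perfect cubes starting at 6³.
Term 18 comes from subsequence B (its 6th entry): 1331.
Term 19 comes from subsequence A (its 13th entry): 12288.
Position 20 → subsequence A, term 14 = -24576.

1331, 12288, -24576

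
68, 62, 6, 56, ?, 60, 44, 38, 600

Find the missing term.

The slot pattern repeats as AAB (period 3), so there are 2 interleaved tracks.
Track A: 68, 62, 56, ?, 44, 38. Linear: a_n = 74 − 6·n.
Track B: 6, 60, 600. Geometric with ratio 10.
The gap is track A's term 4; the rule gives 50.

50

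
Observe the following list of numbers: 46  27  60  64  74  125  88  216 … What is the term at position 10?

343

The terms cycle through 2 interleaved subsequences.
Track A: 46, 60, 74, 88 — arithmetic with common difference +14.
Track B: 27, 64, 125, 216 — consecutive cubes n³ from n = 3.
The 10th slot belongs to track B; its 5th term is 343.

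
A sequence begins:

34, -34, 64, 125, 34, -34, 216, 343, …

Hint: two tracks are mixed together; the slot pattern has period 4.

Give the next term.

Reading positions in blocks of 4 reveals the pattern AABB — 2 tracks woven together.
Track A: 34, -34, 34, -34 — alternating ±34.
Track B: 64, 125, 216, 343 — the cubes 4³, 5³, 6³, ….
The 9th slot belongs to track A; its 5th term is 34.

34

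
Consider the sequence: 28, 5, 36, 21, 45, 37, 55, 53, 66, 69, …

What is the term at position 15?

The terms cycle through 2 interleaved subsequences.
Subsequence A: 28, 36, 45, 55, 66 — triangular numbers starting at T_7.
Subsequence B: 5, 21, 37, 53, 69 — arithmetic with common difference +16.
Position 15 falls in subsequence A as its term 8, giving 105.

105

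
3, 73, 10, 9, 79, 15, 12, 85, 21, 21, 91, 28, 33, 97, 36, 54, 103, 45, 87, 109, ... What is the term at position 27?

78

Read the sequence 3 terms at a time; column i is its own pattern.
Track A: 3, 9, 12, 21, 33, 54, 87 (a Fibonacci-like recurrence a_n = a_{n-1} + a_{n-2}).
Track B: 73, 79, 85, 91, 97, 103, 109 (arithmetic, step +6).
Track C: 10, 15, 21, 28, 36, 45 (triangular numbers n(n+1)/2 for n = 4, 5, …).
Position 27 → track C, term 9 = 78.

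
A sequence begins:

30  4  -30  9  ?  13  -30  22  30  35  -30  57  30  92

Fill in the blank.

Odd-indexed and even-indexed terms follow separate rules.
Track A: 30, -30, ?, -30, 30, -30, 30 (alternating ±30).
Track B: 4, 9, 13, 22, 35, 57, 92 (Fibonacci-style (each term is the sum of the two before it)).
The gap is track A's term 3; the rule gives 30.

30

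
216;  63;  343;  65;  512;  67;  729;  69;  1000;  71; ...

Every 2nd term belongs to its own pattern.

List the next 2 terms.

1331, 73

Positions 1, 3, 5, … form one subsequence and positions 2, 4, 6, … form another.
Subsequence A = 216, 343, 512, 729, 1000: consecutive cubes n³ from n = 6.
Subsequence B = 63, 65, 67, 69, 71: arithmetic, step +2.
The 11th slot belongs to subsequence A; its 6th term is 1331.
Position 12 falls in subsequence B as its term 6, giving 73.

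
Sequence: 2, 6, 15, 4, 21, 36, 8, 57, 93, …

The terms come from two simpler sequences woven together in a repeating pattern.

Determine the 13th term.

32

Positions follow the repeating pattern ABB; grouping by letter gives 2 tracks.
Stream A: 2, 4, 8 (geometric, ×2 each step).
Stream B: 6, 15, 21, 36, 57, 93 (each term equals the sum of the previous two).
Position 13 → stream A, term 5 = 32.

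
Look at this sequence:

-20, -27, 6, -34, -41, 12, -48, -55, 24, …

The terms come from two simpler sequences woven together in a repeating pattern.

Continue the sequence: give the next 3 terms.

-62, -69, 48

Reading positions in blocks of 3 reveals the pattern AAB — 2 tracks woven together.
Stream A: -20, -27, -34, -41, -48, -55 (linear: a_n = -13 − 7·n).
Stream B: 6, 12, 24 (geometric with ratio 2).
Term 10 comes from stream A (its 7th entry): -62.
Position 11 → stream A, term 8 = -69.
Position 12 falls in stream B as its term 4, giving 48.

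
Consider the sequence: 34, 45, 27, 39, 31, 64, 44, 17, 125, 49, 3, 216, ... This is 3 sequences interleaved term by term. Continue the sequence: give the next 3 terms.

54, -11, 343

Split by position mod 3: positions 1, 4, 7, … form one track, and each other residue class forms its own.
Stream A is 34, 39, 44, 49, which is linear: a_n = 29 + 5·n.
Stream B is 45, 31, 17, 3, which is arithmetic, step −14.
Stream C is 27, 64, 125, 216, which is perfect cubes starting at 3³.
Position 13 → stream A, term 5 = 54.
Term 14 comes from stream B (its 5th entry): -11.
Position 15 → stream C, term 5 = 343.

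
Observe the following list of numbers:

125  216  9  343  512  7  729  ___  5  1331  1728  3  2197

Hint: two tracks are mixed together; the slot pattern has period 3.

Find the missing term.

1000

Positions follow the repeating pattern AAB; grouping by letter gives 2 tracks.
Stream A: 125, 216, 343, 512, 729, ?, 1331, 1728, 2197 — consecutive cubes n³ from n = 5.
Stream B: 9, 7, 5, 3 — arithmetic with common difference −2.
The gap is stream A's term 6; the rule gives 1000.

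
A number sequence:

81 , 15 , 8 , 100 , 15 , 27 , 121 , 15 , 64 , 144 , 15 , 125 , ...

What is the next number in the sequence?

169

Split by position mod 3 into 3 tracks.
Track A: 81, 100, 121, 144. Consecutive squares n² from n = 9.
Track B: 15, 15, 15, 15. Always 15.
Track C: 8, 27, 64, 125. Perfect cubes starting at 2³.
The 13th slot belongs to track A; its 5th term is 169.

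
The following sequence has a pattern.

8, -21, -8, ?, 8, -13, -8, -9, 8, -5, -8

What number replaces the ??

The terms cycle through 2 interleaved subsequences.
Stream A: 8, -8, 8, -8, 8, -8 (alternating ±8).
Stream B: -21, ?, -13, -9, -5 (adding 4 each time).
Stream B's pattern makes the blank -17.

-17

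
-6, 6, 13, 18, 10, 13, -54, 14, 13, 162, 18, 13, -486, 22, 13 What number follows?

Split by position mod 3: positions 1, 4, 7, … form one track, and each other residue class forms its own.
Track A is -6, 18, -54, 162, -486, which is geometric, ×-3 each step.
Track B is 6, 10, 14, 18, 22, which is linear: a_n = 2 + 4·n.
Track C is 13, 13, 13, 13, 13, which is the constant sequence 13.
Position 16 falls in track A as its term 6, giving 1458.

1458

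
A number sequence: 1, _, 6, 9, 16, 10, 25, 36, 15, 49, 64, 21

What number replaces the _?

4

Reading positions in blocks of 3 reveals the pattern AAB — 2 tracks woven together.
Track A: 1, ?, 9, 16, 25, 36, 49, 64. The squares 1², 2², 3², ….
Track B: 6, 10, 15, 21. The triangular numbers T_3, T_4, ….
The gap is track A's term 2; the rule gives 4.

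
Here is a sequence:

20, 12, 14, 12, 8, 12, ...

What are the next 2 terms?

2, 12

Split by position mod 2 into 2 tracks.
Track A: 20, 14, 8. Subtracting 6 each time.
Track B: 12, 12, 12. Constant 12.
The 7th slot belongs to track A; its 4th term is 2.
Position 8 → track B, term 4 = 12.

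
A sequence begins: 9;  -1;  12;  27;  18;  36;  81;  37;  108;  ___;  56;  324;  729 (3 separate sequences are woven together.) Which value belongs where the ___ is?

Read the sequence 3 terms at a time; column i is its own pattern.
Track A = 9, 27, 81, ?, 729: successive powers of 3.
Track B = -1, 18, 37, 56: arithmetic with common difference +19.
Track C = 12, 36, 108, 324: geometric, ×3 each step.
Filling track A at index 4 by its rule yields 243.

243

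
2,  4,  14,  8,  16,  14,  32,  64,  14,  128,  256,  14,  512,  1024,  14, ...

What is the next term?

Reading positions in blocks of 3 reveals the pattern AAB — 2 tracks woven together.
Stream A: 2, 4, 8, 16, 32, 64, 128, 256, 512, 1024 — powers of 2.
Stream B: 14, 14, 14, 14, 14 — always 14.
Position 16 falls in stream A as its term 11, giving 2048.

2048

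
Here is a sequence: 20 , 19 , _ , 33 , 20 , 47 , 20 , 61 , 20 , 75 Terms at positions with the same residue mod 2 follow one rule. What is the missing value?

Positions 1, 3, 5, … form one subsequence and positions 2, 4, 6, … form another.
Subsequence A: 20, ?, 20, 20, 20 — constant 20.
Subsequence B: 19, 33, 47, 61, 75 — adding 14 each time.
Filling subsequence A at index 2 by its rule yields 20.

20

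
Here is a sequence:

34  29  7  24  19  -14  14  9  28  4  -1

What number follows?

-56

The slot pattern repeats as AAB (period 3), so there are 2 interleaved tracks.
Subsequence A: 34, 29, 24, 19, 14, 9, 4, -1. Arithmetic with common difference −5.
Subsequence B: 7, -14, 28. Geometric, ×-2 each step.
The 12th slot belongs to subsequence B; its 4th term is -56.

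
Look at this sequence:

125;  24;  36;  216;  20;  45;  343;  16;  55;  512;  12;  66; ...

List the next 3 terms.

729, 8, 78

Split by position mod 3 into 3 tracks.
Stream A: 125, 216, 343, 512 — perfect cubes starting at 5³.
Stream B: 24, 20, 16, 12 — subtracting 4 each time.
Stream C: 36, 45, 55, 66 — triangular numbers n(n+1)/2 for n = 8, 9, ….
The 13th slot belongs to stream A; its 5th term is 729.
Term 14 comes from stream B (its 5th entry): 8.
Term 15 comes from stream C (its 5th entry): 78.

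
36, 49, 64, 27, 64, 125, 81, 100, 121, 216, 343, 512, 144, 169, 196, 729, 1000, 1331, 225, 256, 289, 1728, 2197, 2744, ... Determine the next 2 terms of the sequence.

324, 361

Reading positions in blocks of 6 reveals the pattern AAABBB — 2 tracks woven together.
Track A: 36, 49, 64, 81, 100, 121, 144, 169, 196, 225, 256, 289 (perfect squares starting at 6²).
Track B: 27, 64, 125, 216, 343, 512, 729, 1000, 1331, 1728, 2197, 2744 (the cubes 3³, 4³, 5³, …).
Term 25 comes from track A (its 13th entry): 324.
Position 26 falls in track A as its term 14, giving 361.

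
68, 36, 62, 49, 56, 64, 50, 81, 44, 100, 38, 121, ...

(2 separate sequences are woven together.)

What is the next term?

32

Split by position mod 2 into 2 tracks.
Subsequence A: 68, 62, 56, 50, 44, 38. Arithmetic with common difference −6.
Subsequence B: 36, 49, 64, 81, 100, 121. Consecutive squares n² from n = 6.
Position 13 → subsequence A, term 7 = 32.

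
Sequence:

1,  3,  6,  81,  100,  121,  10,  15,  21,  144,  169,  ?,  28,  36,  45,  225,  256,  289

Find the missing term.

196

The slot pattern repeats as AAABBB (period 6), so there are 2 interleaved tracks.
Track A: 1, 3, 6, 10, 15, 21, 28, 36, 45. Triangular numbers n(n+1)/2 for n = 1, 2, ….
Track B: 81, 100, 121, 144, 169, ?, 225, 256, 289. Perfect squares starting at 9².
Filling track B at index 6 by its rule yields 196.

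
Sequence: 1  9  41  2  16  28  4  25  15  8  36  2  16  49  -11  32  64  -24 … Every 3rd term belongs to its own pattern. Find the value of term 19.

Read the sequence 3 terms at a time; column i is its own pattern.
Stream A is 1, 2, 4, 8, 16, 32, which is multiplying by 2 each time.
Stream B is 9, 16, 25, 36, 49, 64, which is the squares 3², 4², 5², ….
Stream C is 41, 28, 15, 2, -11, -24, which is linear: a_n = 54 − 13·n.
The 19th slot belongs to stream A; its 7th term is 64.

64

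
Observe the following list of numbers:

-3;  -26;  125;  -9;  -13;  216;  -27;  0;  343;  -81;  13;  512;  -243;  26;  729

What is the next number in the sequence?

Read the sequence 3 terms at a time; column i is its own pattern.
Track A is -3, -9, -27, -81, -243, which is a geometric progression (common ratio 3).
Track B is -26, -13, 0, 13, 26, which is adding 13 each time.
Track C is 125, 216, 343, 512, 729, which is consecutive cubes n³ from n = 5.
Term 16 comes from track A (its 6th entry): -729.

-729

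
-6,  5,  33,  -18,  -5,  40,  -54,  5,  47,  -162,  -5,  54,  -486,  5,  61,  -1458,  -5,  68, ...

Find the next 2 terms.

Split by position mod 3 into 3 tracks.
Stream A is -6, -18, -54, -162, -486, -1458, which is multiplying by 3 each time.
Stream B is 5, -5, 5, -5, 5, -5, which is oscillating between 5 and -5.
Stream C is 33, 40, 47, 54, 61, 68, which is arithmetic with common difference +7.
Position 19 falls in stream A as its term 7, giving -4374.
Position 20 falls in stream B as its term 7, giving 5.

-4374, 5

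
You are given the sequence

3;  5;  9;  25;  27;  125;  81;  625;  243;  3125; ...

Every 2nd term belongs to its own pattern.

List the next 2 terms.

729, 15625

Split by position mod 2 into 2 tracks.
Subsequence A: 3, 9, 27, 81, 243 — a geometric progression (common ratio 3).
Subsequence B: 5, 25, 125, 625, 3125 — successive powers of 5.
Term 11 comes from subsequence A (its 6th entry): 729.
Position 12 falls in subsequence B as its term 6, giving 15625.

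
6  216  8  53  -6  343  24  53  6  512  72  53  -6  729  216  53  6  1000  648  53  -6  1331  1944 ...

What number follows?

Taking every 4th term gives 4 separate tracks.
Track A = 6, -6, 6, -6, 6, -6: alternating ±6.
Track B = 216, 343, 512, 729, 1000, 1331: perfect cubes starting at 6³.
Track C = 8, 24, 72, 216, 648, 1944: geometric with ratio 3.
Track D = 53, 53, 53, 53, 53: the constant sequence 53.
Position 24 falls in track D as its term 6, giving 53.

53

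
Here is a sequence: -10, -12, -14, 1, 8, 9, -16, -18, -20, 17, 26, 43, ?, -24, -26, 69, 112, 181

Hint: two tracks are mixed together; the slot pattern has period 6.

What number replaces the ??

-22

Reading positions in blocks of 6 reveals the pattern AAABBB — 2 tracks woven together.
Track A is -10, -12, -14, -16, -18, -20, ?, -24, -26, which is arithmetic, step −2.
Track B is 1, 8, 9, 17, 26, 43, 69, 112, 181, which is each term equals the sum of the previous two.
Track A's pattern makes the blank -22.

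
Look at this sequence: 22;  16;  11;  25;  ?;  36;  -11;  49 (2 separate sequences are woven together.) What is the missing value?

Odd-indexed and even-indexed terms follow separate rules.
Stream A is 22, 11, ?, -11, which is arithmetic with common difference −11.
Stream B is 16, 25, 36, 49, which is consecutive squares n² from n = 4.
So the missing entry in stream A is 0.

0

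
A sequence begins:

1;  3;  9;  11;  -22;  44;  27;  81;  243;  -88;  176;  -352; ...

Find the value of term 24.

-22528

The slot pattern repeats as AAABBB (period 6), so there are 2 interleaved tracks.
Track A: 1, 3, 9, 27, 81, 243 (successive powers of 3).
Track B: 11, -22, 44, -88, 176, -352 (multiplying by -2 each time).
Position 24 → track B, term 12 = -22528.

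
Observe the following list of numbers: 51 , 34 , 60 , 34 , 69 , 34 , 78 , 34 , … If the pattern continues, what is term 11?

96

Positions 1, 3, 5, … form one subsequence and positions 2, 4, 6, … form another.
Stream A = 51, 60, 69, 78: arithmetic with common difference +9.
Stream B = 34, 34, 34, 34: always 34.
Position 11 falls in stream A as its term 6, giving 96.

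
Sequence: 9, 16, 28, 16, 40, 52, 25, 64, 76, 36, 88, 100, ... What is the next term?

Positions follow the repeating pattern ABB; grouping by letter gives 2 tracks.
Track A = 9, 16, 25, 36: the squares 3², 4², 5², ….
Track B = 16, 28, 40, 52, 64, 76, 88, 100: arithmetic with common difference +12.
Term 13 comes from track A (its 5th entry): 49.

49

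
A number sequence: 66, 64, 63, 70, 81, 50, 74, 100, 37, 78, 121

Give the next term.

24

Split by position mod 3: positions 1, 4, 7, … form one track, and each other residue class forms its own.
Stream A is 66, 70, 74, 78, which is adding 4 each time.
Stream B is 64, 81, 100, 121, which is perfect squares starting at 8².
Stream C is 63, 50, 37, which is arithmetic, step −13.
Position 12 falls in stream C as its term 4, giving 24.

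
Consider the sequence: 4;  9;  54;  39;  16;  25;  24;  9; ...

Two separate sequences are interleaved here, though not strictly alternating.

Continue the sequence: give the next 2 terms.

36, 49

The slot pattern repeats as AABB (period 4), so there are 2 interleaved tracks.
Track A: 4, 9, 16, 25. Consecutive squares n² from n = 2.
Track B: 54, 39, 24, 9. Arithmetic, step −15.
Term 9 comes from track A (its 5th entry): 36.
Term 10 comes from track A (its 6th entry): 49.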